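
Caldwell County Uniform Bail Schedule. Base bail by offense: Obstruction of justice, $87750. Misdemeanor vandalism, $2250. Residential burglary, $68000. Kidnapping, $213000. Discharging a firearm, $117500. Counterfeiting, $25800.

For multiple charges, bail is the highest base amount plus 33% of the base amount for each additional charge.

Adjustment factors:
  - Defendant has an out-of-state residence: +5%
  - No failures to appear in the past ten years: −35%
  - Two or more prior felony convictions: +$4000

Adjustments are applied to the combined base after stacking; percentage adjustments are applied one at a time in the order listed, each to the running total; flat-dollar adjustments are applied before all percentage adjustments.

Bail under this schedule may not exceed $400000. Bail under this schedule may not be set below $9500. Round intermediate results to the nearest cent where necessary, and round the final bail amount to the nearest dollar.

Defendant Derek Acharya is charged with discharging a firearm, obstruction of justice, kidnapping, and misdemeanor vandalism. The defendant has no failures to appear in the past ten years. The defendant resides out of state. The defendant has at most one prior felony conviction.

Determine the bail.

Base amounts from the schedule: discharging a firearm $117500; obstruction of justice $87750; kidnapping $213000; misdemeanor vandalism $2250.
Stacking rule: highest base plus 33% of each additional charge. Highest is kidnapping at $213000. Additional: $117500 × 33% = $38775; $87750 × 33% = $28957.50; $2250 × 33% = $742.50. Combined base = $213000 + $68475 = $281475.
Defendant has an out-of-state residence (+5%): $281475 × 1.05 = $295548.75.
No failures to appear in the past ten years (−35%): $295548.75 × 0.65 = $192106.69.
$192106.69 is within the $400000 maximum.
$192106.69 is at or above the $9500 minimum.
Rounded to the nearest dollar: $192107.

$192107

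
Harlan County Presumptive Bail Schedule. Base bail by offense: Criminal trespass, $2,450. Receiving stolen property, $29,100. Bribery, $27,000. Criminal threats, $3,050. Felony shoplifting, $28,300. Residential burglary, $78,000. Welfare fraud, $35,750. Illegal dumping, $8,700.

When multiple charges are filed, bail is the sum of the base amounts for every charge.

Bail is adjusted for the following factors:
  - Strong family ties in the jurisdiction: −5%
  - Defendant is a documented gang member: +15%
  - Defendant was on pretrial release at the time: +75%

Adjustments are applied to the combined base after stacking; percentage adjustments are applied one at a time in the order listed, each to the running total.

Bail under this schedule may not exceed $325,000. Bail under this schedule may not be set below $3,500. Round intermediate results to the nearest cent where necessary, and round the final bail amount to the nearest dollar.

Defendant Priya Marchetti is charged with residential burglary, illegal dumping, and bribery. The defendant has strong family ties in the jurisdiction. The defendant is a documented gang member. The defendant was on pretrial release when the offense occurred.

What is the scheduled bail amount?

Base amounts from the schedule: residential burglary $78,000; illegal dumping $8,700; bribery $27,000.
Stacking rule: sum of all bases. $78,000 + $8,700 + $27,000 = $113,700.
Strong family ties in the jurisdiction (−5%): $113,700 × 0.95 = $108,015.
Defendant is a documented gang member (+15%): $108,015 × 1.15 = $124,217.25.
Defendant was on pretrial release at the time (+75%): $124,217.25 × 1.75 = $217,380.19.
$217,380.19 is within the $325,000 maximum.
$217,380.19 is at or above the $3,500 minimum.
Rounded to the nearest dollar: $217,380.

$217,380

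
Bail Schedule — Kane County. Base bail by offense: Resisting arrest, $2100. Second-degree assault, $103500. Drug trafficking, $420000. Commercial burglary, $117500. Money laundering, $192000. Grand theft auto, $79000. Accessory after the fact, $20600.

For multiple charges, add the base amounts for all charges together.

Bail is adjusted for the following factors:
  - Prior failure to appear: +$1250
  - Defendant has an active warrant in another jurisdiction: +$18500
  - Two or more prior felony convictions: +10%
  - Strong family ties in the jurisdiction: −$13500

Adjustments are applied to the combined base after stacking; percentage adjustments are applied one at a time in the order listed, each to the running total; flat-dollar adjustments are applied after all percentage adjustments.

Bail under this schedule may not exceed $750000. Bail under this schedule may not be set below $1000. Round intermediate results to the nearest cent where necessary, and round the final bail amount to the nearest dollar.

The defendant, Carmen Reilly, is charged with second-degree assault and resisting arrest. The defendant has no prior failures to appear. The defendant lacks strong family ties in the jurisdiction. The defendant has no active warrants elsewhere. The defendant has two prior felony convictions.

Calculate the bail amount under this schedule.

Base amounts from the schedule: second-degree assault $103500; resisting arrest $2100.
Stacking rule: sum of all bases. $103500 + $2100 = $105600.
Two or more prior felony convictions (+10%): $105600 × 1.1 = $116160.
$116160 is within the $750000 maximum.
$116160 is at or above the $1000 minimum.

$116160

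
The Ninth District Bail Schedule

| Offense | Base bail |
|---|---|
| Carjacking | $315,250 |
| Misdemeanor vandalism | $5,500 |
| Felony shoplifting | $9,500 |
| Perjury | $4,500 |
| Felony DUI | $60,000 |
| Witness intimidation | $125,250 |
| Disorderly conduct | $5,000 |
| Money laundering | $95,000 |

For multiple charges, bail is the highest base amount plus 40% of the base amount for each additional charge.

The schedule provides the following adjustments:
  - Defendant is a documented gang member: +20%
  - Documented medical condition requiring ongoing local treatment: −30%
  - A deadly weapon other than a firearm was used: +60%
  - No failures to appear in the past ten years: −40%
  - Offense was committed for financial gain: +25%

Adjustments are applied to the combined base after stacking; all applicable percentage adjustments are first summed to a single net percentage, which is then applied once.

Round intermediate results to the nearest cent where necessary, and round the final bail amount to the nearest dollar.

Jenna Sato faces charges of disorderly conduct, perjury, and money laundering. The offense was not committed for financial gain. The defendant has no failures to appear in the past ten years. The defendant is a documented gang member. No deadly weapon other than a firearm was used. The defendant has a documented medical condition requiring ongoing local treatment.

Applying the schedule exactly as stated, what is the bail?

Base amounts from the schedule: disorderly conduct $5,000; perjury $4,500; money laundering $95,000.
Stacking rule: highest base plus 40% of each additional charge. Highest is money laundering at $95,000. Additional: $5,000 × 40% = $2,000; $4,500 × 40% = $1,800. Combined base = $95,000 + $3,800 = $98,800.
Net percentage adjustment: +20% −30% −40% = −50%. $98,800 × 0.5 = $49,400.

$49,400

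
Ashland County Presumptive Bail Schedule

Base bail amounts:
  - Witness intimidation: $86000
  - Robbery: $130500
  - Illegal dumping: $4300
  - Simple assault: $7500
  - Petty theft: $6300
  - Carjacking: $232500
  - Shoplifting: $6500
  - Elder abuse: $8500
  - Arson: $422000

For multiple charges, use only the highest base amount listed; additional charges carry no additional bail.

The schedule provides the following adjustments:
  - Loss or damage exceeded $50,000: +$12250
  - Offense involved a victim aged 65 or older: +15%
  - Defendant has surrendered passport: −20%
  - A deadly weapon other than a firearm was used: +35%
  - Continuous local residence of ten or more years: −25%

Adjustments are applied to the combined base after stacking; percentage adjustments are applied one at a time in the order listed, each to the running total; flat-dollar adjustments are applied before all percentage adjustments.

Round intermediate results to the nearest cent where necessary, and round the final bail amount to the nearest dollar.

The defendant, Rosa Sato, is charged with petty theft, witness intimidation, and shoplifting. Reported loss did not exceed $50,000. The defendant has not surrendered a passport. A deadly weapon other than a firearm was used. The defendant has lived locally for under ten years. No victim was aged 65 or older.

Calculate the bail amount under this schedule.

$116100

Base amounts from the schedule: petty theft $6300; witness intimidation $86000; shoplifting $6500.
Stacking rule: use the highest base only. Highest is witness intimidation at $86000. Combined base = $86000.
A deadly weapon other than a firearm was used (+35%): $86000 × 1.35 = $116100.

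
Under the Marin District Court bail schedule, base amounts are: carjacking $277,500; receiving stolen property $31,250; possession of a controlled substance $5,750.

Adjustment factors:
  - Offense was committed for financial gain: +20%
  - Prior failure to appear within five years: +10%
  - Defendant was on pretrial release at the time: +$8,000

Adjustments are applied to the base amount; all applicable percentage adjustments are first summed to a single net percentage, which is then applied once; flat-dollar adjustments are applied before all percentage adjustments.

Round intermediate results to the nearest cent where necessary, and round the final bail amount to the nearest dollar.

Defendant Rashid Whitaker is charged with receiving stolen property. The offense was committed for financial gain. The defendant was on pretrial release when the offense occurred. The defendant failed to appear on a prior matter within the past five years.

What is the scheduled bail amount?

$51,025

Base amounts from the schedule: receiving stolen property $31,250.
Single charge. Combined base = $31,250.
Defendant was on pretrial release at the time (+$8,000 flat): $31,250 + $8,000 = $39,250.
Net percentage adjustment: +20% +10% = +30%. $39,250 × 1.3 = $51,025.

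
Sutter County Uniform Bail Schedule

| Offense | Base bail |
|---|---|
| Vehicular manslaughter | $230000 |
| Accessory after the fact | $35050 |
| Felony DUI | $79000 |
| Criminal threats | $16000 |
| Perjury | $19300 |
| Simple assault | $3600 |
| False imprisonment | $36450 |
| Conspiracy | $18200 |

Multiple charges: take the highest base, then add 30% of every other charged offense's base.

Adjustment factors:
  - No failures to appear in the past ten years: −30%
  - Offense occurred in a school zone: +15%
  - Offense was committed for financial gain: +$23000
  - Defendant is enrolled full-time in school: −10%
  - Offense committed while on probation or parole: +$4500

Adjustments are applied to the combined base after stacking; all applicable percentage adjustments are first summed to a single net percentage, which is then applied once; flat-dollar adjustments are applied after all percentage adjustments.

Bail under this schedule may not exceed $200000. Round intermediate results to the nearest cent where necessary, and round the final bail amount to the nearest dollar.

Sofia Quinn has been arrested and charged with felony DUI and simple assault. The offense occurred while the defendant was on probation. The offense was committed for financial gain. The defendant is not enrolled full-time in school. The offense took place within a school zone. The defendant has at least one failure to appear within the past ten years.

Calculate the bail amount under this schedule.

Base amounts from the schedule: felony DUI $79000; simple assault $3600.
Stacking rule: highest base plus 30% of each additional charge. Highest is felony DUI at $79000. Additional: $3600 × 30% = $1080. Combined base = $79000 + $1080 = $80080.
Offense occurred in a school zone (+15%): $80080 × 1.15 = $92092.
Offense was committed for financial gain (+$23000 flat): $92092 + $23000 = $115092.
Offense committed while on probation or parole (+$4500 flat): $115092 + $4500 = $119592.
$119592 is within the $200000 maximum.

$119592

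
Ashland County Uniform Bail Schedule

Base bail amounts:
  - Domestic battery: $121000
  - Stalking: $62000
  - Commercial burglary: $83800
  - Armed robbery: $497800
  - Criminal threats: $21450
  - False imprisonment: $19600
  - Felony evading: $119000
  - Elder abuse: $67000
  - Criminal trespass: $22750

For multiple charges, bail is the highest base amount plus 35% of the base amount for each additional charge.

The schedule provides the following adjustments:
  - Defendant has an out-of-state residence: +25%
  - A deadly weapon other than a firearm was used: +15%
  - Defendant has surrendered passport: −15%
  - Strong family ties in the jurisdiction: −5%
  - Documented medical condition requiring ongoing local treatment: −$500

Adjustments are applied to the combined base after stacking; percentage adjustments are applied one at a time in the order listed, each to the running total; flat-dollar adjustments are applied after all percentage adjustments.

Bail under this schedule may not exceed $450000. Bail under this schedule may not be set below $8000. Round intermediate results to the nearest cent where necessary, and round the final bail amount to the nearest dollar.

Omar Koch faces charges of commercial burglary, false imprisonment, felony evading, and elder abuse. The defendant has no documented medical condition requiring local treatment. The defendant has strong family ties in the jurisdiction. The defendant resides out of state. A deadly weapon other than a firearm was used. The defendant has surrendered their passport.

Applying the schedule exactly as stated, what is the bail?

Base amounts from the schedule: commercial burglary $83800; false imprisonment $19600; felony evading $119000; elder abuse $67000.
Stacking rule: highest base plus 35% of each additional charge. Highest is felony evading at $119000. Additional: $83800 × 35% = $29330; $19600 × 35% = $6860; $67000 × 35% = $23450. Combined base = $119000 + $59640 = $178640.
Defendant has an out-of-state residence (+25%): $178640 × 1.25 = $223300.
A deadly weapon other than a firearm was used (+15%): $223300 × 1.15 = $256795.
Defendant has surrendered passport (−15%): $256795 × 0.85 = $218275.75.
Strong family ties in the jurisdiction (−5%): $218275.75 × 0.95 = $207361.96.
$207361.96 is within the $450000 maximum.
$207361.96 is at or above the $8000 minimum.
Rounded to the nearest dollar: $207362.

$207362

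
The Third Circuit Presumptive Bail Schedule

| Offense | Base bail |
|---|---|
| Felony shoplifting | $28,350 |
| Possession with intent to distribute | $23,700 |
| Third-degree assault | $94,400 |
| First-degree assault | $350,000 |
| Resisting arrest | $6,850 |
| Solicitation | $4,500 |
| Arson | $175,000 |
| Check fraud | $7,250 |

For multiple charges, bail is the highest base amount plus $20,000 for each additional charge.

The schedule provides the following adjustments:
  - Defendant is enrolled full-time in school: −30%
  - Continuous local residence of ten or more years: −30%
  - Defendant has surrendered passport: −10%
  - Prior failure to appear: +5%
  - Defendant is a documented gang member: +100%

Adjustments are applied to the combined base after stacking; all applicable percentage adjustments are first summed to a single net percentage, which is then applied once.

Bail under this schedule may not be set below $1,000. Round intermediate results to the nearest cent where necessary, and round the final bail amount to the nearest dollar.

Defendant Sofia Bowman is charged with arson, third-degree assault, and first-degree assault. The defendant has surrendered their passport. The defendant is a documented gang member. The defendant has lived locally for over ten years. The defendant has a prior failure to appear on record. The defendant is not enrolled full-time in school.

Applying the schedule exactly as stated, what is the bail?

Base amounts from the schedule: arson $175,000; third-degree assault $94,400; first-degree assault $350,000.
Stacking rule: highest base plus $20,000 per additional charge. Highest is first-degree assault at $350,000; 2 additional charges → +$40,000. Combined base = $390,000.
Net percentage adjustment: −30% −10% +5% +100% = +65%. $390,000 × 1.65 = $643,500.
$643,500 is at or above the $1,000 minimum.

$643,500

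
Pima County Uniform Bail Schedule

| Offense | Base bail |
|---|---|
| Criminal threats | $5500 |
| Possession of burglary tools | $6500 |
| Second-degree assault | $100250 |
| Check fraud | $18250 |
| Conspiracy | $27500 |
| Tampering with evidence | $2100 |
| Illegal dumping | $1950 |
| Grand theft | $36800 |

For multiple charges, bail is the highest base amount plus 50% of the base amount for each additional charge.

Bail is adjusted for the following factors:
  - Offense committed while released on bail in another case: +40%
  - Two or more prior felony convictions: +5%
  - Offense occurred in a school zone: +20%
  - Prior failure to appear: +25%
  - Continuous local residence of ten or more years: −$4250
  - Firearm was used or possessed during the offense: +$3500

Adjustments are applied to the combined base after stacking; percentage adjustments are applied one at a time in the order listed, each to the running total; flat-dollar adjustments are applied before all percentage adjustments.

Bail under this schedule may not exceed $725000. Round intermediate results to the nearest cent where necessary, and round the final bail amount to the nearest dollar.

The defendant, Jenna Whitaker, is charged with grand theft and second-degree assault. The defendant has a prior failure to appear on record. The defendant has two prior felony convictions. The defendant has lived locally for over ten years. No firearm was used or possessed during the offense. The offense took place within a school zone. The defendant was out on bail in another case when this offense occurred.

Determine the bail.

$252252

Base amounts from the schedule: grand theft $36800; second-degree assault $100250.
Stacking rule: highest base plus 50% of each additional charge. Highest is second-degree assault at $100250. Additional: $36800 × 50% = $18400. Combined base = $100250 + $18400 = $118650.
Continuous local residence of ten or more years (−$4250 flat): $118650 − $4250 = $114400.
Offense committed while released on bail in another case (+40%): $114400 × 1.4 = $160160.
Two or more prior felony convictions (+5%): $160160 × 1.05 = $168168.
Offense occurred in a school zone (+20%): $168168 × 1.2 = $201801.60.
Prior failure to appear (+25%): $201801.60 × 1.25 = $252252.
$252252 is within the $725000 maximum.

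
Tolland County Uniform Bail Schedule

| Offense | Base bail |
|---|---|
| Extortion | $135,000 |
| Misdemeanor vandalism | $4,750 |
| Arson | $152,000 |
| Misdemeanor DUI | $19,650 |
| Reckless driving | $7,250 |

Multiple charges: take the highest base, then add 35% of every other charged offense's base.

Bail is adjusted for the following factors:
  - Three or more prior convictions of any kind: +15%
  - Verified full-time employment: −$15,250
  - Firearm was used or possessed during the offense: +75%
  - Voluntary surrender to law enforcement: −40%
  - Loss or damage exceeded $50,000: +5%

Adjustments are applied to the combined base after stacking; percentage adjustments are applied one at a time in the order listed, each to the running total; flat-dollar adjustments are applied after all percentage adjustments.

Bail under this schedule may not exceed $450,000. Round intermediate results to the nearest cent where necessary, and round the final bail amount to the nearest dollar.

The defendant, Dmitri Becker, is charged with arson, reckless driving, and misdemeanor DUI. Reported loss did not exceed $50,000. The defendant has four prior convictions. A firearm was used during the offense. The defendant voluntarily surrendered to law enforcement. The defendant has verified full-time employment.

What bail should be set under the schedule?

$179,659

Base amounts from the schedule: arson $152,000; reckless driving $7,250; misdemeanor DUI $19,650.
Stacking rule: highest base plus 35% of each additional charge. Highest is arson at $152,000. Additional: $7,250 × 35% = $2,537.50; $19,650 × 35% = $6,877.50. Combined base = $152,000 + $9,415 = $161,415.
Three or more prior convictions of any kind (+15%): $161,415 × 1.15 = $185,627.25.
Firearm was used or possessed during the offense (+75%): $185,627.25 × 1.75 = $324,847.69.
Voluntary surrender to law enforcement (−40%): $324,847.69 × 0.6 = $194,908.61.
Verified full-time employment (−$15,250 flat): $194,908.61 − $15,250 = $179,658.61.
$179,658.61 is within the $450,000 maximum.
Rounded to the nearest dollar: $179,659.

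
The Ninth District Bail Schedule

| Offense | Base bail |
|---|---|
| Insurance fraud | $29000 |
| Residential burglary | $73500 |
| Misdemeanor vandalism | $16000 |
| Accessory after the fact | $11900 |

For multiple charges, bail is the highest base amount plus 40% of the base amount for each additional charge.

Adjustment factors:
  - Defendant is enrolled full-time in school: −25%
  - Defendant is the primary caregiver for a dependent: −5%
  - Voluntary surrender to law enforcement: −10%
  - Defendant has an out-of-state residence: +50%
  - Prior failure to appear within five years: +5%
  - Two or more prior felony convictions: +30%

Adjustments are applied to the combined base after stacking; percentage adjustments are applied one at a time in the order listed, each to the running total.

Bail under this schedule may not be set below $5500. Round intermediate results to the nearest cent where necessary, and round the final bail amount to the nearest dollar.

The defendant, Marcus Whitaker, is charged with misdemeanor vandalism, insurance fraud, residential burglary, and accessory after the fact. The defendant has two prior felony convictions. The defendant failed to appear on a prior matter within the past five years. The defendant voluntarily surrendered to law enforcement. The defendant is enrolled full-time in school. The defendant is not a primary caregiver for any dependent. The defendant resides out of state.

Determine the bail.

$133037

Base amounts from the schedule: misdemeanor vandalism $16000; insurance fraud $29000; residential burglary $73500; accessory after the fact $11900.
Stacking rule: highest base plus 40% of each additional charge. Highest is residential burglary at $73500. Additional: $16000 × 40% = $6400; $29000 × 40% = $11600; $11900 × 40% = $4760. Combined base = $73500 + $22760 = $96260.
Defendant is enrolled full-time in school (−25%): $96260 × 0.75 = $72195.
Voluntary surrender to law enforcement (−10%): $72195 × 0.9 = $64975.50.
Defendant has an out-of-state residence (+50%): $64975.50 × 1.5 = $97463.25.
Prior failure to appear within five years (+5%): $97463.25 × 1.05 = $102336.41.
Two or more prior felony convictions (+30%): $102336.41 × 1.3 = $133037.33.
$133037.33 is at or above the $5500 minimum.
Rounded to the nearest dollar: $133037.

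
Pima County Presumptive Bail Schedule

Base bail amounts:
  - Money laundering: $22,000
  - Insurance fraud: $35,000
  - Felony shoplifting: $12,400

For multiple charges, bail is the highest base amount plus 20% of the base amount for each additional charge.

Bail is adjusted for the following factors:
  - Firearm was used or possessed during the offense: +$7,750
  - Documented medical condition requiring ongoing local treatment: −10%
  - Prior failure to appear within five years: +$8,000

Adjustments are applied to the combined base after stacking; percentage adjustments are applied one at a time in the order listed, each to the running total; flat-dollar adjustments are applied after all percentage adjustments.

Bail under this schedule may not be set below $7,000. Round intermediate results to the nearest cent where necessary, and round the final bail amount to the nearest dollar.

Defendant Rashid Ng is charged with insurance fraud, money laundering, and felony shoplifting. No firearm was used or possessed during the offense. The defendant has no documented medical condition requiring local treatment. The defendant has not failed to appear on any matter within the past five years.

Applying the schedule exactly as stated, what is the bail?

$41,880

Base amounts from the schedule: insurance fraud $35,000; money laundering $22,000; felony shoplifting $12,400.
Stacking rule: highest base plus 20% of each additional charge. Highest is insurance fraud at $35,000. Additional: $22,000 × 20% = $4,400; $12,400 × 20% = $2,480. Combined base = $35,000 + $6,880 = $41,880.
No adjustment factors apply to this defendant.
$41,880 is at or above the $7,000 minimum.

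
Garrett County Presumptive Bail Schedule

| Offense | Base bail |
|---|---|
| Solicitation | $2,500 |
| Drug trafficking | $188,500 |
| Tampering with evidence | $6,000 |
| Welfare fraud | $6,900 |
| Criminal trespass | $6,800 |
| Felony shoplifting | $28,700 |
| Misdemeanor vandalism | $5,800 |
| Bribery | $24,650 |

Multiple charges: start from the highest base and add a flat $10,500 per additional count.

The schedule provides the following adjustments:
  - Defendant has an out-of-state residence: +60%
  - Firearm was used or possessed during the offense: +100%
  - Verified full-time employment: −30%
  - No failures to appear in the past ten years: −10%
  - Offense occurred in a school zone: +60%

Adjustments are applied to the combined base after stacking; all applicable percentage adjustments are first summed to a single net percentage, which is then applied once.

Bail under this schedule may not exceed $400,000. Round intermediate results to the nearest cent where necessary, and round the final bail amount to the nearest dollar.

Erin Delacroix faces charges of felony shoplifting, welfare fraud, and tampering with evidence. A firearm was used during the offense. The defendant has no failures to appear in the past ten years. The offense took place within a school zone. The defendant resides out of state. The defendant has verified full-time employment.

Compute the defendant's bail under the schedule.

$139,160

Base amounts from the schedule: felony shoplifting $28,700; welfare fraud $6,900; tampering with evidence $6,000.
Stacking rule: highest base plus $10,500 per additional charge. Highest is felony shoplifting at $28,700; 2 additional charges → +$21,000. Combined base = $49,700.
Net percentage adjustment: +60% +100% −30% −10% +60% = +180%. $49,700 × 2.8 = $139,160.
$139,160 is within the $400,000 maximum.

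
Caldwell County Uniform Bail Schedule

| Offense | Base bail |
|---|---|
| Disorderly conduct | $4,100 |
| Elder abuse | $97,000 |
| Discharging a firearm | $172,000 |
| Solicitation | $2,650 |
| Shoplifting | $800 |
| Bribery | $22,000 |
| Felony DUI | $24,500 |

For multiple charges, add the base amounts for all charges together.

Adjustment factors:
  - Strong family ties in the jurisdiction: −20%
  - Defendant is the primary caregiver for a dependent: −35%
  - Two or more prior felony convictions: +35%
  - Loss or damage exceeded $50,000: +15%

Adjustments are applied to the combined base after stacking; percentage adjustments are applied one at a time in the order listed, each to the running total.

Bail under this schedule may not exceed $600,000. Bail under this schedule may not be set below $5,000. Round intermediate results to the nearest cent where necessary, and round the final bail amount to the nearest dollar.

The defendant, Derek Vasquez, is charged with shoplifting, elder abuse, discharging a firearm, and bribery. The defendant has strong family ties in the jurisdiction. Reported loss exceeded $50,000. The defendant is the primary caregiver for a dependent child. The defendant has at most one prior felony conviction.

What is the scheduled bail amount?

Base amounts from the schedule: shoplifting $800; elder abuse $97,000; discharging a firearm $172,000; bribery $22,000.
Stacking rule: sum of all bases. $800 + $97,000 + $172,000 + $22,000 = $291,800.
Strong family ties in the jurisdiction (−20%): $291,800 × 0.8 = $233,440.
Defendant is the primary caregiver for a dependent (−35%): $233,440 × 0.65 = $151,736.
Loss or damage exceeded $50,000 (+15%): $151,736 × 1.15 = $174,496.40.
$174,496.40 is within the $600,000 maximum.
$174,496.40 is at or above the $5,000 minimum.
Rounded to the nearest dollar: $174,496.

$174,496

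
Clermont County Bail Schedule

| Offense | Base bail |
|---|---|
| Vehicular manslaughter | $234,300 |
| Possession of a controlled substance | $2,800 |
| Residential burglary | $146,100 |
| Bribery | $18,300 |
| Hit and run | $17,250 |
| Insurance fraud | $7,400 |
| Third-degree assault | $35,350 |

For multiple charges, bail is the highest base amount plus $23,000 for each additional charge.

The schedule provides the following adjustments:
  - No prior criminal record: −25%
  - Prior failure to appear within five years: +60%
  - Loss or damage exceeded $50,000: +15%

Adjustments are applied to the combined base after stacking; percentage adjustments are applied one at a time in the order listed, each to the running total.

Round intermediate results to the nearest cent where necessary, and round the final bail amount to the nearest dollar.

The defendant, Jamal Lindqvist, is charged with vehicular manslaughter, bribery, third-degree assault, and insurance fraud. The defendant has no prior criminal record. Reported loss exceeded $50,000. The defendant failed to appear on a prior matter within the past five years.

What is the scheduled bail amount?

Base amounts from the schedule: vehicular manslaughter $234,300; bribery $18,300; third-degree assault $35,350; insurance fraud $7,400.
Stacking rule: highest base plus $23,000 per additional charge. Highest is vehicular manslaughter at $234,300; 3 additional charges → +$69,000. Combined base = $303,300.
No prior criminal record (−25%): $303,300 × 0.75 = $227,475.
Prior failure to appear within five years (+60%): $227,475 × 1.6 = $363,960.
Loss or damage exceeded $50,000 (+15%): $363,960 × 1.15 = $418,554.

$418,554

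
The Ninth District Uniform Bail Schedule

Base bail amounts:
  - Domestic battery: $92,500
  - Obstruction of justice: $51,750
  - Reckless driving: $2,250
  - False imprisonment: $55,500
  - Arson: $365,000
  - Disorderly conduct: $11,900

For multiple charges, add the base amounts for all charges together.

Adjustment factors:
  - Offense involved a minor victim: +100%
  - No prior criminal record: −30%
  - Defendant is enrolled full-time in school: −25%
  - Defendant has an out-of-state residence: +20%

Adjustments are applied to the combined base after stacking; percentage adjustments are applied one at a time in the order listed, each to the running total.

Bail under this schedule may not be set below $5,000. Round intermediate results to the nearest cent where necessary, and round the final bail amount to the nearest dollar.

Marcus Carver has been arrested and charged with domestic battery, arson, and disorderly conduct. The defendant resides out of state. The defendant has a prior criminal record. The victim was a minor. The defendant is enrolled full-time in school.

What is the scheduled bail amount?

Base amounts from the schedule: domestic battery $92,500; arson $365,000; disorderly conduct $11,900.
Stacking rule: sum of all bases. $92,500 + $365,000 + $11,900 = $469,400.
Offense involved a minor victim (+100%): $469,400 × 2 = $938,800.
Defendant is enrolled full-time in school (−25%): $938,800 × 0.75 = $704,100.
Defendant has an out-of-state residence (+20%): $704,100 × 1.2 = $844,920.
$844,920 is at or above the $5,000 minimum.

$844,920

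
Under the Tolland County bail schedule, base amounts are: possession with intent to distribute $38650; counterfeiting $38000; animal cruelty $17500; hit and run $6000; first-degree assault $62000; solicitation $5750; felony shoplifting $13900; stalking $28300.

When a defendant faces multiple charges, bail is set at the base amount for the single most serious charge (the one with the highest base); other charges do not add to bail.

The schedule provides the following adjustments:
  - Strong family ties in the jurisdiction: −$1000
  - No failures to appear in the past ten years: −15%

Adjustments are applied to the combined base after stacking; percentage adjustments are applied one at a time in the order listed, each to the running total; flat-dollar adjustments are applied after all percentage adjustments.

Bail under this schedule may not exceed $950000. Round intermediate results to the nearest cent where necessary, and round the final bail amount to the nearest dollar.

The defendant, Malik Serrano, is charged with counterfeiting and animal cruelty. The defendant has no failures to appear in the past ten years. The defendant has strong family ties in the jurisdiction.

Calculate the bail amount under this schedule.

$31300

Base amounts from the schedule: counterfeiting $38000; animal cruelty $17500.
Stacking rule: use the highest base only. Highest is counterfeiting at $38000. Combined base = $38000.
No failures to appear in the past ten years (−15%): $38000 × 0.85 = $32300.
Strong family ties in the jurisdiction (−$1000 flat): $32300 − $1000 = $31300.
$31300 is within the $950000 maximum.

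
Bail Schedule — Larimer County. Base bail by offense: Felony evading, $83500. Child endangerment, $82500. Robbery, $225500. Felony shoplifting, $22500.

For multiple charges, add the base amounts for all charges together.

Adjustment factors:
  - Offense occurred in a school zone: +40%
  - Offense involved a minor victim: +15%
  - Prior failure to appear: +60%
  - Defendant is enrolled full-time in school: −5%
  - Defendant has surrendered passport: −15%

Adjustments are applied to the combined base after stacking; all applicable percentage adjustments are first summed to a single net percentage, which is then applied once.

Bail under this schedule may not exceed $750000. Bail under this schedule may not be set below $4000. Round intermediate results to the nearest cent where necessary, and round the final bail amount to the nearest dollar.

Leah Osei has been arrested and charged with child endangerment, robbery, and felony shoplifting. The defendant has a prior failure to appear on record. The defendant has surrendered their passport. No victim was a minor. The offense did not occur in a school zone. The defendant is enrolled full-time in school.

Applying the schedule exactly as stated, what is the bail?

$462700

Base amounts from the schedule: child endangerment $82500; robbery $225500; felony shoplifting $22500.
Stacking rule: sum of all bases. $82500 + $225500 + $22500 = $330500.
Net percentage adjustment: +60% −5% −15% = +40%. $330500 × 1.4 = $462700.
$462700 is within the $750000 maximum.
$462700 is at or above the $4000 minimum.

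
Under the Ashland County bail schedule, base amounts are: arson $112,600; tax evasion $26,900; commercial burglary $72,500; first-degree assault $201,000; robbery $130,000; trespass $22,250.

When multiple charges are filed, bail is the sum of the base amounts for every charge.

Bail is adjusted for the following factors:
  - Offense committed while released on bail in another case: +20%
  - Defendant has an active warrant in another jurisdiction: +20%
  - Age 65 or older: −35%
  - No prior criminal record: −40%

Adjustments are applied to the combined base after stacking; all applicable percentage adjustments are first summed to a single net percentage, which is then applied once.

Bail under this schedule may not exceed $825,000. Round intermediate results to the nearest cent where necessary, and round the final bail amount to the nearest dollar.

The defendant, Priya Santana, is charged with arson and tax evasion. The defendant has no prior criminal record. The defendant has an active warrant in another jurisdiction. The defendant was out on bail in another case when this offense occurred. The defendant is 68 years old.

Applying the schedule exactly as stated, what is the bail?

Base amounts from the schedule: arson $112,600; tax evasion $26,900.
Stacking rule: sum of all bases. $112,600 + $26,900 = $139,500.
Net percentage adjustment: +20% +20% −35% −40% = −35%. $139,500 × 0.65 = $90,675.
$90,675 is within the $825,000 maximum.

$90,675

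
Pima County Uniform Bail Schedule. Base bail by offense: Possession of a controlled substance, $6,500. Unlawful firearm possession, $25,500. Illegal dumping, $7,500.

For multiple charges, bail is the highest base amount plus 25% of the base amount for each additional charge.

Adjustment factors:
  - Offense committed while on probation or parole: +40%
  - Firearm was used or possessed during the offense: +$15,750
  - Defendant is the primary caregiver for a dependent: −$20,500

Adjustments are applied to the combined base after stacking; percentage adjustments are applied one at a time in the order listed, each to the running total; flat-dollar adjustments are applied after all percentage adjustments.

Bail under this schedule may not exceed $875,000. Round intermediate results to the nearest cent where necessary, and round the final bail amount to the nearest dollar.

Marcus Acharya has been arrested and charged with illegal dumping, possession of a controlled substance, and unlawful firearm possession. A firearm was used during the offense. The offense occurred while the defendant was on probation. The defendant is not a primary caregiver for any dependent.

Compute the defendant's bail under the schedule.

$56,350

Base amounts from the schedule: illegal dumping $7,500; possession of a controlled substance $6,500; unlawful firearm possession $25,500.
Stacking rule: highest base plus 25% of each additional charge. Highest is unlawful firearm possession at $25,500. Additional: $7,500 × 25% = $1,875; $6,500 × 25% = $1,625. Combined base = $25,500 + $3,500 = $29,000.
Offense committed while on probation or parole (+40%): $29,000 × 1.4 = $40,600.
Firearm was used or possessed during the offense (+$15,750 flat): $40,600 + $15,750 = $56,350.
$56,350 is within the $875,000 maximum.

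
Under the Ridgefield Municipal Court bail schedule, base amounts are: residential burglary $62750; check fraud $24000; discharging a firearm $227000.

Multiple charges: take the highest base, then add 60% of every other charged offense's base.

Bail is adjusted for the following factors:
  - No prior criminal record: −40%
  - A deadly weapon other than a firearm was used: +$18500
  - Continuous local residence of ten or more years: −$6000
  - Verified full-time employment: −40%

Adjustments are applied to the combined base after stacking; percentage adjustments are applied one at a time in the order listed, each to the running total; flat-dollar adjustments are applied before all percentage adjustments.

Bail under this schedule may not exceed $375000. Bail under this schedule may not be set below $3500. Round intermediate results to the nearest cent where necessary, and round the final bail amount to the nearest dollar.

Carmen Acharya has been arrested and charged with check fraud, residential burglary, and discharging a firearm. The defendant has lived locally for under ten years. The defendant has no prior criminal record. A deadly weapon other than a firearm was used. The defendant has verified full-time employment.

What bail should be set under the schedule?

$107118

Base amounts from the schedule: check fraud $24000; residential burglary $62750; discharging a firearm $227000.
Stacking rule: highest base plus 60% of each additional charge. Highest is discharging a firearm at $227000. Additional: $24000 × 60% = $14400; $62750 × 60% = $37650. Combined base = $227000 + $52050 = $279050.
A deadly weapon other than a firearm was used (+$18500 flat): $279050 + $18500 = $297550.
No prior criminal record (−40%): $297550 × 0.6 = $178530.
Verified full-time employment (−40%): $178530 × 0.6 = $107118.
$107118 is within the $375000 maximum.
$107118 is at or above the $3500 minimum.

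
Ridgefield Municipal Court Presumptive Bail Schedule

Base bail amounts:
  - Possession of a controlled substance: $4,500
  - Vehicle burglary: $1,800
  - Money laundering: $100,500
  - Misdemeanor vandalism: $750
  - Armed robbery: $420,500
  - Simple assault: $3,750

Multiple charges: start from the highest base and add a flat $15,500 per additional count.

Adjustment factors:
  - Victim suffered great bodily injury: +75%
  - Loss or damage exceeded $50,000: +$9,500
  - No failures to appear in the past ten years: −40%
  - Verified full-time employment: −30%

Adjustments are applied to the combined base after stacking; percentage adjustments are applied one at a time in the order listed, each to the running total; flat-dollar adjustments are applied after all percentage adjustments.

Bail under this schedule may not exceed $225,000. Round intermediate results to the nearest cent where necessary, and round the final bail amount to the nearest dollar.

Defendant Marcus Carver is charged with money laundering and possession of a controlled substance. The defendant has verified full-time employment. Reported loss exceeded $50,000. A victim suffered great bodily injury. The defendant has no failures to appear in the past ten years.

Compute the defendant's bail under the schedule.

Base amounts from the schedule: money laundering $100,500; possession of a controlled substance $4,500.
Stacking rule: highest base plus $15,500 per additional charge. Highest is money laundering at $100,500; 1 additional charge → +$15,500. Combined base = $116,000.
Victim suffered great bodily injury (+75%): $116,000 × 1.75 = $203,000.
No failures to appear in the past ten years (−40%): $203,000 × 0.6 = $121,800.
Verified full-time employment (−30%): $121,800 × 0.7 = $85,260.
Loss or damage exceeded $50,000 (+$9,500 flat): $85,260 + $9,500 = $94,760.
$94,760 is within the $225,000 maximum.

$94,760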